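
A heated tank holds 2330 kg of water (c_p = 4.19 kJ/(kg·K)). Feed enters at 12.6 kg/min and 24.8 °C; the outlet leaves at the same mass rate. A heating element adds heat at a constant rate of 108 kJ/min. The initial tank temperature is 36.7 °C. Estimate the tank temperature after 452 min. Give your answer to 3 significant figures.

27.7 °C

M c_p dT/dt = ṁ c_p (T_in − T) + Q̇.
Rearrange: dT/dt = (T_ss − T)/τ with τ = M/ṁ = 184.92 min and T_ss = T_in + Q̇/(ṁ c_p) = 26.846 °C.
Integrating: T(t) = T_ss + (T₀ − T_ss) e^(−t/τ).
T(452) = 26.846 + (9.8543)·e^(−452/184.92) = 26.846 + (9.8543)·0.086788 = 27.701 °C.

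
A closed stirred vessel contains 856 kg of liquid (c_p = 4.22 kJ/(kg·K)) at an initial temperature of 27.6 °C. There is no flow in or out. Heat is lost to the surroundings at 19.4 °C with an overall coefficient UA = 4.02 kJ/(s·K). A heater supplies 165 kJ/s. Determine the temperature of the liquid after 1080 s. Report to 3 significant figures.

50.6 °C

Lumped-capacitance energy balance: M c_p dT/dt = UA(T_amb − T) + Q̇.
dT/dt = (T_ss − T)/τ with T_ss = T_amb + Q̇/UA = 19.4 + 165/4.02 = 60.445 °C, τ = M c_p/UA = 856·4.22/4.02 = 898.59 s.
This is linear first-order; T(t) = T_ss + (T₀ − T_ss) e^(−t/τ).
T(1080) = 60.445 + (-32.845)·0.30063 = 50.571 °C.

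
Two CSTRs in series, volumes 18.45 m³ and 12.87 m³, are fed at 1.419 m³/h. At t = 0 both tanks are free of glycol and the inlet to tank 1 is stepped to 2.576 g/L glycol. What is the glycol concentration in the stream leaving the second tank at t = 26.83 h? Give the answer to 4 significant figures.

1.803 g/L

Time constants: τᵢ = Vᵢ/Q for each well-mixed tank.
τ₁ = 18.45/1.419 = 13.0021 h; τ₂ = 12.87/1.419 = 9.06977 h.
Solving the cascade with C₁(0)=C₂(0)=0 gives C₂(t) = C_in[1 − (τ₁ e^(−t/τ₁) − τ₂ e^(−t/τ₂))/(τ₁ − τ₂)].
At t = 26.83: e^(−t/τ₁) = 0.127007, e^(−t/τ₂) = 0.0519133.
C₂ = 2.576·[1 − (13.0021·0.127007 − 9.06977·0.0519133)/(3.93235)] = 2.576·0.699792 = 1.80266 g/L.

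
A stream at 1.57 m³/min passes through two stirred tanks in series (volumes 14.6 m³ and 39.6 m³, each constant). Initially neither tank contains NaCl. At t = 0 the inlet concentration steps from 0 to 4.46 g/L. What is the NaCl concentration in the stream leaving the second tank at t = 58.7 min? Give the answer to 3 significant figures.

Each tank obeys Vᵢ dCᵢ/dt = Q(Cᵢ₋₁ − Cᵢ), so τᵢ = Vᵢ/Q.
τ₁ = 14.6/1.57 = 9.2994 min; τ₂ = 39.6/1.57 = 25.223 min.
Tank 1: C₁ = C_in(1 − e^(−t/τ₁)). Tank 2 (τ₁ ≠ τ₂): C₂ = C_in[1 − (τ₁ e^(−t/τ₁) − τ₂ e^(−t/τ₂))/(τ₁ − τ₂)].
At t = 58.7: e^(−t/τ₁) = 0.0018139, e^(−t/τ₂) = 0.097564.
C₂ = 4.46·[1 − (9.2994·0.0018139 − 25.223·0.097564)/(-15.924)] = 4.46·0.84652 = 3.7755 g/L.

3.78 g/L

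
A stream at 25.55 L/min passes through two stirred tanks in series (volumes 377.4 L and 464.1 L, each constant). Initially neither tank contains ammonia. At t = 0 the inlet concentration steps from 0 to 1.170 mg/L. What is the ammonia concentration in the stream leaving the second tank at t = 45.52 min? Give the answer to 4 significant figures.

0.8927 mg/L

Each tank obeys Vᵢ dCᵢ/dt = Q(Cᵢ₋₁ − Cᵢ), so τᵢ = Vᵢ/Q.
τ₁ = 377.4/25.55 = 14.7710 min; τ₂ = 464.1/25.55 = 18.1644 min.
Tank 1: C₁ = C_in(1 − e^(−t/τ₁)). Tank 2 (τ₁ ≠ τ₂): C₂ = C_in[1 − (τ₁ e^(−t/τ₁) − τ₂ e^(−t/τ₂))/(τ₁ − τ₂)].
At t = 45.52: e^(−t/τ₁) = 0.0458809, e^(−t/τ₂) = 0.0815937.
C₂ = 1.170·[1 − (14.7710·0.0458809 − 18.1644·0.0815937)/(-3.39335)] = 1.170·0.762950 = 0.892652 mg/L.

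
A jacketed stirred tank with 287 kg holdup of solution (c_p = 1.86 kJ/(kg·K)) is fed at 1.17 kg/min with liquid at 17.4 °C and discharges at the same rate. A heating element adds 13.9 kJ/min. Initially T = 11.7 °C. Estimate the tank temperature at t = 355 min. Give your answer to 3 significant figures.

20.9 °C

Energy balance: M c_p dT/dt = ṁ c_p (T_in − T) + 13.9.
Rearrange: dT/dt = (T_ss − T)/τ with τ = M/ṁ = 245.30 min and T_ss = T_in + Q̇/(ṁ c_p) = 23.787 °C.
Solution: T(t) = T_ss + (T₀ − T_ss) e^(−t/τ).
T(355) = 23.787 + (-12.087)·e^(−355/245.30) = 23.787 + (-12.087)·0.23523 = 20.944 °C.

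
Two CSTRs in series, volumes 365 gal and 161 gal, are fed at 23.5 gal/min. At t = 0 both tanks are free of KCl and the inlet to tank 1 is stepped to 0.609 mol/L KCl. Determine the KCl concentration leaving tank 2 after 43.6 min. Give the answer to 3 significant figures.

0.544 mol/L

Time constants: τᵢ = Vᵢ/Q for each well-mixed tank.
τ₁ = 365/23.5 = 15.532 min; τ₂ = 161/23.5 = 6.8511 min.
Tank 1: C₁ = C_in(1 − e^(−t/τ₁)). Tank 2 (τ₁ ≠ τ₂): C₂ = C_in[1 − (τ₁ e^(−t/τ₁) − τ₂ e^(−t/τ₂))/(τ₁ − τ₂)].
At t = 43.6: e^(−t/τ₁) = 0.060378, e^(−t/τ₂) = 0.0017225.
C₂ = 0.609·[1 − (15.532·0.060378 − 6.8511·0.0017225)/(8.6809)] = 0.609·0.89333 = 0.54404 mol/L.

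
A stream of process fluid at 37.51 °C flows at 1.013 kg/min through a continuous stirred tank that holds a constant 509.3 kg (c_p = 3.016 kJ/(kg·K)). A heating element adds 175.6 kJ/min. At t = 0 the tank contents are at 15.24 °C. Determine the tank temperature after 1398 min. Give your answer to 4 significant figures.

M c_p dT/dt = ṁ c_p (T_in − T) + Q̇.
τ = M/ṁ = 502.764 min; T_ss = T_in + Q̇/(ṁ c_p) = 37.51 + 175.6/(1.013·3.016) = 94.9856 °C.
T approaches T_ss exponentially: T(t) = T_ss + (T₀ − T_ss) e^(−t/τ).
T(1398) = 94.9856 + (-79.7456)·e^(−1398/502.764) = 94.9856 + (-79.7456)·0.0619995 = 90.0414 °C.

90.04 °C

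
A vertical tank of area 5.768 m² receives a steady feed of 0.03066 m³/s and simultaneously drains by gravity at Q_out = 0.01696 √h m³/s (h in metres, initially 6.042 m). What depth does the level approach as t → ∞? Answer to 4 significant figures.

Unsteady balance on liquid volume: A dh/dt = Q_in − 0.01696 √h. At steady state dh/dt = 0:
Q_in = 0.01696 √h_ss ⇒ √h_ss = 0.03066/0.01696 = 1.80778.
h_ss = 1.80778² = 3.26808 m. (Since h₀ = 6.042 m > h_ss, the level will fall toward this value.)

3.268 m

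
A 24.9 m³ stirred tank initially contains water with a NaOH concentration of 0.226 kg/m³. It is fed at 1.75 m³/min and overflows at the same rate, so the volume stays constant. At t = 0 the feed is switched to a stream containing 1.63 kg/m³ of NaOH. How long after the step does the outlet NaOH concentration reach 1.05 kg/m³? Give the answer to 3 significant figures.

Species balance on the tank: V dC/dt = Q(C_in − C), so τ = V/Q = 14.229 min.
C(t) = C_in + (C₀ − C_in) e^(−t/τ). Set C = 1.05 and solve for t:
e^(−t/τ) = (C − C_in)/(C₀ − C_in) = (1.05 − 1.63)/(0.226 − 1.63) = 0.41311
t = −τ ln(…) = 14.229 × 0.88405 = 12.579 min.

12.6 min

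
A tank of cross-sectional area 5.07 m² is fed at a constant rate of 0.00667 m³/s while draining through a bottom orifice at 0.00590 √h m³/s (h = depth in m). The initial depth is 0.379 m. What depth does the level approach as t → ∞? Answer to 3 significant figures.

1.28 m

Level balance: A dh/dt = 0.00667 − 0.00590 √h. Setting dh/dt = 0:
Q_in = 0.00590 √h_ss ⇒ √h_ss = 0.00667/0.00590 = 1.1305.
h_ss = 1.1305² = 1.2780 m. (Since h₀ = 0.379 m < h_ss, the level will rise toward this value.)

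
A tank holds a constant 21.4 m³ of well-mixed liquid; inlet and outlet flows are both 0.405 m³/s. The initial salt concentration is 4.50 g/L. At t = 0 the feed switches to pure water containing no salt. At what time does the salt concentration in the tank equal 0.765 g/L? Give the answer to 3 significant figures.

Species balance: V dC/dt = Q(C_in − C) ⇒ τ = V/Q = 52.840 s.
C(t) = C_in + (C₀ − C_in) e^(−t/τ). Set C = 0.765 and solve for t:
e^(−t/τ) = (C − C_in)/(C₀ − C_in) = (0.765 − 0)/(4.50 − 0) = 0.17000
t = −τ ln(…) = 52.840 × 1.7720 = 93.629 s.

93.6 s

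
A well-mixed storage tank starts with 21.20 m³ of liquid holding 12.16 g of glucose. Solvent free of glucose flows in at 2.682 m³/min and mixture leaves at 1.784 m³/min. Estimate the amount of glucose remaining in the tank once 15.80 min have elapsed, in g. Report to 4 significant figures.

4.394 g

Total volume: dV/dt = Q_in − Q_out = 0.898000 m³/min, so V(t) = 21.20 + 0.898000 t and V(15.80) = 35.3884 m³.
Species balance (pure solvent in): dm/dt = −Q_out · m/V(t).
Separate: dm/m = −Q_out dt/V(t) ⇒ ln(m/m₀) = −(Q_out/(Q_in−Q_out)) ln(V/V₀).
m = m₀ (V₀/V)^(Q_out/(Q_in−Q_out)) = 12.16 × (21.20/35.3884)^(1.98664) = 4.39397 g.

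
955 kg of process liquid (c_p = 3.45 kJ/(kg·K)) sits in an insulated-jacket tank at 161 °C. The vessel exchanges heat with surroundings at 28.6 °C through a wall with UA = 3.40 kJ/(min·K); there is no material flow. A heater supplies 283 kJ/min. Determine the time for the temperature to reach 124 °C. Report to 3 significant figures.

1350 min

Unsteady energy balance on the tank contents: M c_p dT/dt = −UA(T − T_amb) + Q̇.
τ = M c_p/UA = 969.04 min; T_ss = T_amb + Q̇/UA = 28.6 + 283/3.40 = 111.84 °C.
T(t) = T_ss + (T₀ − T_ss)e^(−t/τ); set T = 124:
t = −τ ln[(T − T_ss)/(T₀ − T_ss)] = −969.04 · ln(0.24743) = 1353.4 min.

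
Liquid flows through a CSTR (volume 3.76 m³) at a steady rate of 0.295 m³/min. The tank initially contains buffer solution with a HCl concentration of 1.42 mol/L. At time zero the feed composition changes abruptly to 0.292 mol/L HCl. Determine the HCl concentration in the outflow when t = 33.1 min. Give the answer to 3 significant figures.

0.376 mol/L

Accumulation = in − out for the solute gives V dC/dt = Q(C_in − C).
Rewrite as dC/dt + C/τ = C_in/τ, τ = V/Q = 12.746 min.
C approaches C_in exponentially: C(t) = C_in + (C₀ − C_in) e^(−t/τ).
C(33.1) = 0.292 + (1.42 − 0.292)·e^(−33.1/12.746) = 0.292 + (1.1280)·0.074501 = 0.37604 mol/L.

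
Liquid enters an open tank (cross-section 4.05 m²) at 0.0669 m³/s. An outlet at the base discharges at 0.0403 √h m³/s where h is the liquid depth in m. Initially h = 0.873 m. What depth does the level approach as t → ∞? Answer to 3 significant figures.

2.76 m

Level balance: A dh/dt = 0.0669 − 0.0403 √h. Setting dh/dt = 0:
Q_in = 0.0403 √h_ss ⇒ √h_ss = 0.0669/0.0403 = 1.6600.
h_ss = 1.6600² = 2.7558 m. (Since h₀ = 0.873 m < h_ss, the level will rise toward this value.)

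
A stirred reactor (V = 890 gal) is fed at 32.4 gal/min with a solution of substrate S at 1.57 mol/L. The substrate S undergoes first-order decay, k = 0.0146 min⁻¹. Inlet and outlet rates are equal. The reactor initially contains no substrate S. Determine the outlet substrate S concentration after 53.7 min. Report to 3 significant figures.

1.05 mol/L

Species balance: V dC/dt = Q C_in − Q C − k V C.
dC/dt = (Q/V) C_in − (Q/V + k) C; effective rate a = Q/V + k = 0.036404 + 0.0146 = 0.051004 min⁻¹.
C_ss = Q C_in/(Q + kV) = 1.1206 mol/L; C(t) = C_ss + (C₀ − C_ss) e^(−a t).
C(53.7) = 1.1206 + (-1.1206)·e^(−0.051004·53.7) = 1.1206 + (-1.1206)·0.064639 = 1.0482 mol/L.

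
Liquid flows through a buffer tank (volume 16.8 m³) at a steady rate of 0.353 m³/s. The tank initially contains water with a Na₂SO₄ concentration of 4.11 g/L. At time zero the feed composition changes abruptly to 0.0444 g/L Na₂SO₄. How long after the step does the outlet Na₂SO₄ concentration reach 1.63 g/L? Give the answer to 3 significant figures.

44.8 s

Accumulation = in − out for the solute gives V dC/dt = Q(C_in − C), so τ = V/Q = 47.592 s.
C(t) = C_in + (C₀ − C_in) e^(−t/τ). Set C = 1.63 and solve for t:
e^(−t/τ) = (C − C_in)/(C₀ − C_in) = (1.63 − 0.0444)/(4.11 − 0.0444) = 0.39000
t = −τ ln(…) = 47.592 × 0.94160 = 44.813 s.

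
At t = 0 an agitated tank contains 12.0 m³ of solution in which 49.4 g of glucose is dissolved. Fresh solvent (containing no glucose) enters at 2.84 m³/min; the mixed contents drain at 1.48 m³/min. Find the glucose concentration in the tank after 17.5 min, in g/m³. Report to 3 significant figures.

0.420 g/m³

Total volume: dV/dt = Q_in − Q_out = 1.3600 m³/min, so V(t) = 12.0 + 1.3600 t and V(17.5) = 35.800 m³.
Species balance (pure solvent in): dm/dt = −Q_out · m/V(t).
dm/m = −Q_out dt/(V₀ + 1.3600 t); integrating gives ln(m/m₀) = −(Q_out/(Q_in−Q_out)) ln(V/V₀).
m = m₀ (V₀/V)^(Q_out/(Q_in−Q_out)) = 49.4 × (12.0/35.800)^(1.0882) = 15.036 g.
C = m/V = 15.036/35.800 = 0.42001 g/m³.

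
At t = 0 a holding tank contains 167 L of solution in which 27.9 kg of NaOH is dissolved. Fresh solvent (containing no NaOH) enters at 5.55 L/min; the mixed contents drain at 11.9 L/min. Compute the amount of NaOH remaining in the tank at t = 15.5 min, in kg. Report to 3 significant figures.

5.26 kg

Let m(t) be the amount of NaOH. Volume: V(t) = V₀ + (Q_in − Q_out) t = 167 − 6.3500 t; V(15.5) = 68.575 L.
No NaOH enters, so dm/dt = −Q_out · (m/V).
Separate: dm/m = −Q_out dt/V(t) ⇒ ln(m/m₀) = −(Q_out/(Q_in−Q_out)) ln(V/V₀).
m = m₀ (V₀/V)^(Q_out/(Q_in−Q_out)) = 27.9 × (167/68.575)^(-1.8740) = 5.2626 kg.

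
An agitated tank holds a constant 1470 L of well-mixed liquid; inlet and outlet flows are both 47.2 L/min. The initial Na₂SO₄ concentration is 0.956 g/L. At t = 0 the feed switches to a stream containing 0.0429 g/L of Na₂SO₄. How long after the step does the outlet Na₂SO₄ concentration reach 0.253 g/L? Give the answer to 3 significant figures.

Unsteady species balance (constant V, well mixed): V dC/dt = Q(C_in − C), so τ = V/Q = 31.144 min.
C(t) = C_in + (C₀ − C_in) e^(−t/τ). Set C = 0.253 and solve for t:
e^(−t/τ) = (C − C_in)/(C₀ − C_in) = (0.253 − 0.0429)/(0.956 − 0.0429) = 0.23010
t = −τ ln(…) = 31.144 × 1.4693 = 45.759 min.

45.8 min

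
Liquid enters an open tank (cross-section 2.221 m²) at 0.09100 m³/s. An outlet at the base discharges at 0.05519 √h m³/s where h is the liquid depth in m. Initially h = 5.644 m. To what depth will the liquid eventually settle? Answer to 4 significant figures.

A dh/dt = Q_in − 0.05519 √h. Steady state requires inflow = outflow:
Q_in = 0.05519 √h_ss ⇒ √h_ss = 0.09100/0.05519 = 1.64885.
h_ss = 1.64885² = 2.71870 m. (Since h₀ = 5.644 m > h_ss, the level will fall toward this value.)

2.719 m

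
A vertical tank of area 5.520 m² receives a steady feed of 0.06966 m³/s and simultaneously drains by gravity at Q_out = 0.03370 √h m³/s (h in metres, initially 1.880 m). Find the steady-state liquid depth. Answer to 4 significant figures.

Level balance: A dh/dt = 0.06966 − 0.03370 √h. Setting dh/dt = 0:
Q_in = 0.03370 √h_ss ⇒ √h_ss = 0.06966/0.03370 = 2.06706.
h_ss = 2.06706² = 4.27275 m. (Since h₀ = 1.880 m < h_ss, the level will rise toward this value.)

4.273 m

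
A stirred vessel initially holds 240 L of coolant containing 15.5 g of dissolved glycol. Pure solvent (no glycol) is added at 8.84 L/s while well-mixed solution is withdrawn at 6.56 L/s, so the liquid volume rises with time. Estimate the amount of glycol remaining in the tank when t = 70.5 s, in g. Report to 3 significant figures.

Let m(t) be the amount of glycol. Volume: V(t) = V₀ + (Q_in − Q_out) t = 240 + 2.2800 t; V(70.5) = 400.74 L.
Solute balance: dm/dt = 0 − Q_out C = −Q_out m/V(t).
Separate: dm/m = −Q_out dt/V(t) ⇒ ln(m/m₀) = −(Q_out/(Q_in−Q_out)) ln(V/V₀).
m = m₀ (V₀/V)^(Q_out/(Q_in−Q_out)) = 15.5 × (240/400.74)^(2.8772) = 3.5459 g.

3.55 g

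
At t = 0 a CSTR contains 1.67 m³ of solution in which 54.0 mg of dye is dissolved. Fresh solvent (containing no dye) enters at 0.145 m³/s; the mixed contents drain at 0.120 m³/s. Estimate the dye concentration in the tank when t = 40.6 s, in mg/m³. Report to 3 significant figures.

Total volume: dV/dt = Q_in − Q_out = 0.025000 m³/s, so V(t) = 1.67 + 0.025000 t and V(40.6) = 2.6850 m³.
Species balance (pure solvent in): dm/dt = −Q_out · m/V(t).
Separate: dm/m = −Q_out dt/V(t) ⇒ ln(m/m₀) = −(Q_out/(Q_in−Q_out)) ln(V/V₀).
m = m₀ (V₀/V)^(Q_out/(Q_in−Q_out)) = 54.0 × (1.67/2.6850)^(4.8000) = 5.5271 mg.
C = m/V = 5.5271/2.6850 = 2.0585 mg/m³.

2.06 mg/m³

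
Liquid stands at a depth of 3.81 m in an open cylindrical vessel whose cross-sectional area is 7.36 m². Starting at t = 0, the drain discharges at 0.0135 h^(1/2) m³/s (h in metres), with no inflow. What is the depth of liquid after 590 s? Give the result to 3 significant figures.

A dh/dt = −Q_out = −0.0135 √h.
Separate and integrate: 2(√h − √h₀) = −(0.0135/A) t.
√h = √3.81 − 0.0135·590/(2·7.36) = 1.9519 − 0.54110 = 1.4108.
h = 1.4108² = 1.9904 m.

1.99 m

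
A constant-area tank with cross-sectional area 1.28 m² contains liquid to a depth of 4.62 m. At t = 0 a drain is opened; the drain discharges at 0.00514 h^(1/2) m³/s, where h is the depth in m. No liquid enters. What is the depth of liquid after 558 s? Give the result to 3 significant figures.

1.06 m

Mass balance (ρ constant): A dh/dt = −0.00514 √h.
This is separable: 2 d(√h)/dt = −0.00514/A, so √h = √h₀ − (0.00514/(2A)) t.
√h = √4.62 − 0.00514·558/(2·1.28) = 2.1494 − 1.1204 = 1.0291.
h = 1.0291² = 1.0590 m.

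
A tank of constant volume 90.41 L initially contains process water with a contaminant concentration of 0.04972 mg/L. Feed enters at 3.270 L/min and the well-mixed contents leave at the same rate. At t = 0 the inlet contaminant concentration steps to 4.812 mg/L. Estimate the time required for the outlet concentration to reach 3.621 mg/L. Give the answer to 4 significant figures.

38.32 min

Species balance: V dC/dt = Q(C_in − C) ⇒ τ = V/Q = 27.6483 min.
C(t) = C_in + (C₀ − C_in) e^(−t/τ). Set C = 3.621 and solve for t:
e^(−t/τ) = (C − C_in)/(C₀ − C_in) = (3.621 − 4.812)/(0.04972 − 4.812) = 0.250090
t = −τ ln(…) = 27.6483 × 1.38593 = 38.3187 min.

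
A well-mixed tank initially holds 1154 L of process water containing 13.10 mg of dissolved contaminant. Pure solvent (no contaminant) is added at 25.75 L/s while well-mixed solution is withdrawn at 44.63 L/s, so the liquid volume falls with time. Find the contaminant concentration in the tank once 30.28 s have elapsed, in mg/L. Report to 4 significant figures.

0.004466 mg/L

Let m(t) be the amount of contaminant. Volume: V(t) = V₀ + (Q_in − Q_out) t = 1154 − 18.8800 t; V(30.28) = 582.314 L.
No contaminant enters, so dm/dt = −Q_out · (m/V).
dm/m = −Q_out dt/(V₀ − 18.8800 t); integrating gives ln(m/m₀) = −(Q_out/(Q_in−Q_out)) ln(V/V₀).
m = m₀ (V₀/V)^(Q_out/(Q_in−Q_out)) = 13.10 × (1154/582.314)^(-2.36388) = 2.60066 mg.
C = m/V = 2.60066/582.314 = 0.00446609 mg/L.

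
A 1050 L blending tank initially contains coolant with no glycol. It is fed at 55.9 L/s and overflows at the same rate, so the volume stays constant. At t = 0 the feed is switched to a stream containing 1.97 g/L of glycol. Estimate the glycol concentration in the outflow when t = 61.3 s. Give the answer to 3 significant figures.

Mass balance on the solute (V constant): V dC/dt = Q(C_in − C).
Time constant τ = V/Q = 1050/55.9 = 18.784 s.
This is linear first-order; C(t) = C_in + (C₀ − C_in) e^(−t/τ).
C(61.3) = 1.97 + (0 − 1.97)·e^(−61.3/18.784) = 1.97 + (-1.9700)·0.038254 = 1.8946 g/L.

1.89 g/L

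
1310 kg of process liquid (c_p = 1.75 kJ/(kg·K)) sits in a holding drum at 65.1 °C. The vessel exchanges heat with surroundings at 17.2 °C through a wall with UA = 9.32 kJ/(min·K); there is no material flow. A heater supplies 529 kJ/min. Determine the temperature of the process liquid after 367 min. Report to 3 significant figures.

M c_p dT/dt = −UA(T − T_amb) + Q̇.
dT/dt = (T_ss − T)/τ with T_ss = T_amb + Q̇/UA = 17.2 + 529/9.32 = 73.960 °C, τ = M c_p/UA = 1310·1.75/9.32 = 245.98 min.
Solution: T(t) = T_ss + (T₀ − T_ss) e^(−t/τ).
T(367) = 73.960 + (-8.8597)·0.22492 = 71.967 °C.

72.0 °C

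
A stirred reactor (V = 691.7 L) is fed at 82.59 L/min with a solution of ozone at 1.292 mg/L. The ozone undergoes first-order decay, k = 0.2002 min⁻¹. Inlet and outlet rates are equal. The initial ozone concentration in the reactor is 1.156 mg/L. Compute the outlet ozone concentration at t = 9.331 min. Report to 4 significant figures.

Species balance: V dC/dt = Q C_in − Q C − k V C.
dC/dt = (Q/V) C_in − (Q/V + k) C; effective rate a = Q/V + k = 0.119401 + 0.2002 = 0.319601 min⁻¹.
C_ss = Q C_in/(Q + kV) = 0.482685 mg/L; C(t) = C_ss + (C₀ − C_ss) e^(−a t).
C(9.331) = 0.482685 + (0.673315)·e^(−0.319601·9.331) = 0.482685 + (0.673315)·0.0506811 = 0.516809 mg/L.

0.5168 mg/L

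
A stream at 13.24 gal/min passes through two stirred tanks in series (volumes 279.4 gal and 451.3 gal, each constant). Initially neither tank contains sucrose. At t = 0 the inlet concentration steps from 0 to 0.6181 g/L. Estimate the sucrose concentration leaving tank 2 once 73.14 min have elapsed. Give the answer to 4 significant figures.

0.4597 g/L

Time constants: τᵢ = Vᵢ/Q for each well-mixed tank.
τ₁ = 279.4/13.24 = 21.1027 min; τ₂ = 451.3/13.24 = 34.0861 min.
Tank 1: C₁ = C_in(1 − e^(−t/τ₁)). Tank 2 (τ₁ ≠ τ₂): C₂ = C_in[1 − (τ₁ e^(−t/τ₁) − τ₂ e^(−t/τ₂))/(τ₁ − τ₂)].
At t = 73.14: e^(−t/τ₁) = 0.0312447, e^(−t/τ₂) = 0.116981.
C₂ = 0.6181·[1 − (21.1027·0.0312447 − 34.0861·0.116981)/(-12.9834)] = 0.6181·0.743666 = 0.459660 g/L.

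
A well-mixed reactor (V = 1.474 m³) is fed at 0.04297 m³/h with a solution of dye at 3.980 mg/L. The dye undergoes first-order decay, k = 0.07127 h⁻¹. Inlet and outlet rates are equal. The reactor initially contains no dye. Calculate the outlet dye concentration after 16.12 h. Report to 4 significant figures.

Species balance: V dC/dt = Q C_in − Q C − k V C.
This is linear with rate a = Q/V + k = 0.100422 h⁻¹.
C_ss = Q C_in/(Q + kV) = 1.15537 mg/L; C(t) = C_ss + (C₀ − C_ss) e^(−a t).
C(16.12) = 1.15537 + (-1.15537)·e^(−0.100422·16.12) = 1.15537 + (-1.15537)·0.198136 = 0.926452 mg/L.

0.9265 mg/L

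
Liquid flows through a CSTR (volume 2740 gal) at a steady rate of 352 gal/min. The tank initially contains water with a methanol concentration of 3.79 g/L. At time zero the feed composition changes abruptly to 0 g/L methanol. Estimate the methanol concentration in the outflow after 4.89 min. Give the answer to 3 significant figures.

2.02 g/L

Unsteady species balance (constant V, well mixed): V dC/dt = Q(C_in − C).
Time constant τ = V/Q = 2740/352 = 7.7841 min.
This is linear first-order; C(t) = C_in + (C₀ − C_in) e^(−t/τ).
C(4.89) = 0 + (3.79 − 0)·e^(−4.89/7.7841) = 0 + (3.7900)·0.53355 = 2.0222 g/L.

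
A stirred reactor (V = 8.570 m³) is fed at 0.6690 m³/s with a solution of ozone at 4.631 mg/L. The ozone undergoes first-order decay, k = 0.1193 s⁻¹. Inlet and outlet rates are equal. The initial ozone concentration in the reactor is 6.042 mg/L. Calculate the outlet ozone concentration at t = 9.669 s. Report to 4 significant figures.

Accumulation = in − out − consumed: V dC/dt = Q C_in − Q C − k V C.
dC/dt = (Q/V) C_in − (Q/V + k) C; effective rate a = Q/V + k = 0.0780630 + 0.1193 = 0.197363 s⁻¹.
C_ss = Q C_in/(Q + kV) = 1.83170 mg/L; C(t) = C_ss + (C₀ − C_ss) e^(−a t).
C(9.669) = 1.83170 + (4.21030)·e^(−0.197363·9.669) = 1.83170 + (4.21030)·0.148332 = 2.45622 mg/L.

2.456 mg/L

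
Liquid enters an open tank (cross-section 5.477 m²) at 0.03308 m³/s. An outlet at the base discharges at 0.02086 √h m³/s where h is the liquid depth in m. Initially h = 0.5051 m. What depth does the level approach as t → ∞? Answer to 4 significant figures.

Accumulation of liquid (constant cross-section A): A dh/dt = Q_in − 0.02086 √h. At steady state dh/dt = 0:
Q_in = 0.02086 √h_ss ⇒ √h_ss = 0.03308/0.02086 = 1.58581.
h_ss = 1.58581² = 2.51479 m. (Since h₀ = 0.5051 m < h_ss, the level will rise toward this value.)

2.515 m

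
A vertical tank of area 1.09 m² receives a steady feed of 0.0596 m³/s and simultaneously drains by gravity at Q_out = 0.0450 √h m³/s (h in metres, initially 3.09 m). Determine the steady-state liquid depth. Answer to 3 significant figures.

Level balance: A dh/dt = 0.0596 − 0.0450 √h. Setting dh/dt = 0:
Q_in = 0.0450 √h_ss ⇒ √h_ss = 0.0596/0.0450 = 1.3244.
h_ss = 1.3244² = 1.7542 m. (Since h₀ = 3.09 m > h_ss, the level will fall toward this value.)

1.75 m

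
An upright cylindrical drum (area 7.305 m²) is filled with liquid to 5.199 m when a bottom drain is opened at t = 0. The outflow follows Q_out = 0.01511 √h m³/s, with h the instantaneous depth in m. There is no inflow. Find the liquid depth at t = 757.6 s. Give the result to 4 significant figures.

2.240 m

With no inflow, A dh/dt = −0.01511 √h.
Separate and integrate: 2(√h − √h₀) = −(0.01511/A) t.
√h = √5.199 − 0.01511·757.6/(2·7.305) = 2.28013 − 0.783527 = 1.49660.
h = 1.49660² = 2.23982 m.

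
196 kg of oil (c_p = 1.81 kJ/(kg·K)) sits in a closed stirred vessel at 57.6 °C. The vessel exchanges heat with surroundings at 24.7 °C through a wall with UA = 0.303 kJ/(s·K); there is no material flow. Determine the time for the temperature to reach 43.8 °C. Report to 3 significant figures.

637 s

Unsteady energy balance on the tank contents: M c_p dT/dt = −UA(T − T_amb).
τ = M c_p/UA = 1170.8 s; T_ss = T_amb = 24.700 °C.
T(t) = T_ss + (T₀ − T_ss)e^(−t/τ); set T = 43.8:
t = −τ ln[(T − T_ss)/(T₀ − T_ss)] = −1170.8 · ln(0.58055) = 636.68 s.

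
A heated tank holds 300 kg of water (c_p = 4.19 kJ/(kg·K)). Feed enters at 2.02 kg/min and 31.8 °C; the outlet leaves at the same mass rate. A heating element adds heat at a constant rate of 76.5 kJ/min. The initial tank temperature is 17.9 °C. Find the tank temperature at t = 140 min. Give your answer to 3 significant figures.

31.9 °C

First-law balance (no shaft work): M c_p dT/dt = ṁ c_p (T_in − T) + 76.5.
τ = M/ṁ = 148.51 min; T_ss = T_in + Q̇/(ṁ c_p) = 31.8 + 76.5/(2.02·4.19) = 40.838 °C.
T approaches T_ss exponentially: T(t) = T_ss + (T₀ − T_ss) e^(−t/τ).
T(140) = 40.838 + (-22.938)·e^(−140/148.51) = 40.838 + (-22.938)·0.38959 = 31.902 °C.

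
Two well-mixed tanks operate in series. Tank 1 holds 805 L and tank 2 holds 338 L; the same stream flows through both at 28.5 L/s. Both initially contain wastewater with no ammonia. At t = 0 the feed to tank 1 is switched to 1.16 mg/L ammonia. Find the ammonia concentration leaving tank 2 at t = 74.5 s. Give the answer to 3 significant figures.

Species balance on tank i: dCᵢ/dt = (Cᵢ₋₁ − Cᵢ)/τᵢ with τᵢ = Vᵢ/Q.
τ₁ = 805/28.5 = 28.246 s; τ₂ = 338/28.5 = 11.860 s.
Tank 1: C₁ = C_in(1 − e^(−t/τ₁)). Tank 2 (τ₁ ≠ τ₂): C₂ = C_in[1 − (τ₁ e^(−t/τ₁) − τ₂ e^(−t/τ₂))/(τ₁ − τ₂)].
At t = 74.5: e^(−t/τ₁) = 0.071534, e^(−t/τ₂) = 0.0018700.
C₂ = 1.16·[1 − (28.246·0.071534 − 11.860·0.0018700)/(16.386)] = 1.16·0.87804 = 1.0185 mg/L.

1.02 mg/L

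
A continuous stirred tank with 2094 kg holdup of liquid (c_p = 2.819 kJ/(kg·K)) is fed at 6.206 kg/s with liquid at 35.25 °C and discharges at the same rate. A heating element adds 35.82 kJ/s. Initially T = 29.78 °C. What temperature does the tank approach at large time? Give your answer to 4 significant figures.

37.30 °C

Heat balance on the well-mixed liquid: M c_p dT/dt = ṁ c_p (T_in − T) + 35.82.
At steady state dT/dt = 0 ⇒ T_ss = T_in + Q̇/(ṁ c_p) = 35.25 + 35.82/(6.206·2.819) = 37.2975 °C.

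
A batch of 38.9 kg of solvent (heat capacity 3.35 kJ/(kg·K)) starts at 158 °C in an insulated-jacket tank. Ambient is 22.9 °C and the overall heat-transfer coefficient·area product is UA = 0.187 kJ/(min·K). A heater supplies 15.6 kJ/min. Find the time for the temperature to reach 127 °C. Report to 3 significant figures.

638 min

First-law balance (no shaft work): M c_p dT/dt = −UA(T − T_amb) + Q̇.
τ = M c_p/UA = 696.87 min; T_ss = T_amb + Q̇/UA = 22.9 + 15.6/0.187 = 106.32 °C.
T(t) = T_ss + (T₀ − T_ss)e^(−t/τ); set T = 127:
t = −τ ln[(T − T_ss)/(T₀ − T_ss)] = −696.87 · ln(0.40013) = 638.32 min.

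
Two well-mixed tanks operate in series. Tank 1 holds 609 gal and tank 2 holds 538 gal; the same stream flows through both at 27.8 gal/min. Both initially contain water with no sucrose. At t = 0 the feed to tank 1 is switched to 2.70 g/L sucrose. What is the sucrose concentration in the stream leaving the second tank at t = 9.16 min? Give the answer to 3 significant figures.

0.200 g/L

Time constants: τᵢ = Vᵢ/Q for each well-mixed tank.
τ₁ = 609/27.8 = 21.906 min; τ₂ = 538/27.8 = 19.353 min.
Tank 1: C₁ = C_in(1 − e^(−t/τ₁)). Tank 2 (τ₁ ≠ τ₂): C₂ = C_in[1 − (τ₁ e^(−t/τ₁) − τ₂ e^(−t/τ₂))/(τ₁ − τ₂)].
At t = 9.16: e^(−t/τ₁) = 0.65827, e^(−t/τ₂) = 0.62293.
C₂ = 2.70·[1 − (21.906·0.65827 − 19.353·0.62293)/(2.5540)] = 2.70·0.073938 = 0.19963 g/L.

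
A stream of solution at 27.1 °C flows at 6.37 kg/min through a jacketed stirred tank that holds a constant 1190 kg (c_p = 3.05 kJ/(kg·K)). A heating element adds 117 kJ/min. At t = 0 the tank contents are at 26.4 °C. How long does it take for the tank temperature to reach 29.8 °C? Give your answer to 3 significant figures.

First-law balance (no shaft work): M c_p dT/dt = ṁ c_p (T_in − T) + 117.
τ = M/ṁ = 186.81 min; T_ss = T_in + Q̇/(ṁ c_p) = 33.122 °C.
T(t) = T_ss + (T₀ − T_ss) e^(−t/τ). Set T = 29.8:
e^(−t/τ) = (29.8 − 33.122)/(26.4 − 33.122) = 0.49420
t = −186.81 · ln(0.49420) = 131.67 min.

132 min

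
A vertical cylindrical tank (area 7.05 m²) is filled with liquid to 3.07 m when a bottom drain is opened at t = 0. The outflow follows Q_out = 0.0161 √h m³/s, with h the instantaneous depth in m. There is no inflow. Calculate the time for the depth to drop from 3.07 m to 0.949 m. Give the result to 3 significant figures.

Volume balance on the tank: A dh/dt = −0.0161 √h.
Separate and integrate: 2(√h − √h₀) = −(0.0161/A) t.
t = 2A(√h₀ − √h)/0.0161 = 2·7.05·(√3.07 − √0.949)/0.0161
  = 14.100 × (1.7521 − 0.97417) / 0.0161 = 681.33 s.

681 s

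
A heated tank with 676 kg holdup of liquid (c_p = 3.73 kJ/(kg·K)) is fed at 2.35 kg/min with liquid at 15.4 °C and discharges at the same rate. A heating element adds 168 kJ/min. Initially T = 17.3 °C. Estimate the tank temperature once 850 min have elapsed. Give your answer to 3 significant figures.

Energy balance: M c_p dT/dt = ṁ c_p (T_in − T) + 168.
Rearrange: dT/dt = (T_ss − T)/τ with τ = M/ṁ = 287.66 min and T_ss = T_in + Q̇/(ṁ c_p) = 34.566 °C.
T approaches T_ss exponentially: T(t) = T_ss + (T₀ − T_ss) e^(−t/τ).
T(850) = 34.566 + (-17.266)·e^(−850/287.66) = 34.566 + (-17.266)·0.052085 = 33.667 °C.

33.7 °C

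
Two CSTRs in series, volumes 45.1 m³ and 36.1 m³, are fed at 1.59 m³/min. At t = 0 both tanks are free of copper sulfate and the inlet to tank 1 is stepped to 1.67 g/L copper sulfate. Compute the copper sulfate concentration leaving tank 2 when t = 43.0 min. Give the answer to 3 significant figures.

Time constants: τᵢ = Vᵢ/Q for each well-mixed tank.
τ₁ = 45.1/1.59 = 28.365 min; τ₂ = 36.1/1.59 = 22.704 min.
Tank 1: C₁ = C_in(1 − e^(−t/τ₁)). Tank 2 (τ₁ ≠ τ₂): C₂ = C_in[1 − (τ₁ e^(−t/τ₁) − τ₂ e^(−t/τ₂))/(τ₁ − τ₂)].
At t = 43.0: e^(−t/τ₁) = 0.21960, e^(−t/τ₂) = 0.15048.
C₂ = 1.67·[1 − (28.365·0.21960 − 22.704·0.15048)/(5.6604)] = 1.67·0.50318 = 0.84031 g/L.

0.840 g/L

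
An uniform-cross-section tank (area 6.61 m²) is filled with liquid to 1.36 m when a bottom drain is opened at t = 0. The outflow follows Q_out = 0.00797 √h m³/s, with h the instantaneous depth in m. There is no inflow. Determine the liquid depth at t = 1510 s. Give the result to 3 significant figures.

0.0655 m

A dh/dt = −Q_out = −0.00797 √h.
Separate and integrate: 2(√h − √h₀) = −(0.00797/A) t.
√h = √1.36 − 0.00797·1510/(2·6.61) = 1.1662 − 0.91034 = 0.25585.
h = 0.25585² = 0.065459 m.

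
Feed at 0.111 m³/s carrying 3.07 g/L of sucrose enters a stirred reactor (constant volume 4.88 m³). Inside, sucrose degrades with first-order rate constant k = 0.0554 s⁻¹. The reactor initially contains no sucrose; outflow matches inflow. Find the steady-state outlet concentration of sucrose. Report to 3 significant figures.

0.894 g/L

Accumulation = in − out − consumed: V dC/dt = Q C_in − Q C − k V C.
At steady state: 0 = Q C_in − (Q + kV) C_ss, so C_ss = Q C_in/(Q + kV).
C_ss = 0.111·3.07/(0.111 + 0.0554·4.88) = 0.34077/0.38135 = 0.89358 g/L.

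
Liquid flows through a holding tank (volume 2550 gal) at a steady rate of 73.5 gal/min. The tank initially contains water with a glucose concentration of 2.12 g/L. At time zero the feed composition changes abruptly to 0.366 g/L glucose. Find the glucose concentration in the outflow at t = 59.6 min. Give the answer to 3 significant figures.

0.681 g/L

Species balance on the tank: V dC/dt = Q(C_in − C).
Rewrite as dC/dt + C/τ = C_in/τ, τ = V/Q = 34.694 min.
This is linear first-order; C(t) = C_in + (C₀ − C_in) e^(−t/τ).
C(59.6) = 0.366 + (2.12 − 0.366)·e^(−59.6/34.694) = 0.366 + (1.7540)·0.17945 = 0.68075 g/L.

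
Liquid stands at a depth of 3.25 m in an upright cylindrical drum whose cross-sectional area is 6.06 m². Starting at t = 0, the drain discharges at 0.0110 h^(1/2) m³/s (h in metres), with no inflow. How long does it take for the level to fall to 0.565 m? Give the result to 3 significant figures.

Accumulation of liquid (constant cross-section A): A dh/dt = −0.0110 √h.
This is separable: 2 d(√h)/dt = −0.0110/A, so √h = √h₀ − (0.0110/(2A)) t.
t = 2A(√h₀ − √h)/0.0110 = 2·6.06·(√3.25 − √0.565)/0.0110
  = 12.120 × (1.8028 − 0.75166) / 0.0110 = 1158.1 s.

1160 s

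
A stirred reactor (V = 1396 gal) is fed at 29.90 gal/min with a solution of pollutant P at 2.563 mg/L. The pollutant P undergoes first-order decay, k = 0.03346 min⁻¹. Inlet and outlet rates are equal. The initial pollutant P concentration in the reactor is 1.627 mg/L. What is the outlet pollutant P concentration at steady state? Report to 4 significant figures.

V dC/dt = Q(C_in − C) − k V C.
At steady state: 0 = Q C_in − (Q + kV) C_ss, so C_ss = Q C_in/(Q + kV).
C_ss = 29.90·2.563/(29.90 + 0.03346·1396) = 76.6337/76.6102 = 1.00031 mg/L.

1.000 mg/L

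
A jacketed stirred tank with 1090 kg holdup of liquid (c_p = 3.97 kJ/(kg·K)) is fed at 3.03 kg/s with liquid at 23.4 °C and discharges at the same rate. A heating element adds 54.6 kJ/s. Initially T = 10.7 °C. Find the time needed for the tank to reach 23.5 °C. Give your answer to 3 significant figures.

488 s

M c_p dT/dt = ṁ c_p (T_in − T) + Q̇.
τ = M/ṁ = 359.74 s; T_ss = T_in + Q̇/(ṁ c_p) = 27.939 °C.
T(t) = T_ss + (T₀ − T_ss) e^(−t/τ). Set T = 23.5:
e^(−t/τ) = (23.5 − 27.939)/(10.7 − 27.939) = 0.25750
t = −359.74 · ln(0.25750) = 488.07 s.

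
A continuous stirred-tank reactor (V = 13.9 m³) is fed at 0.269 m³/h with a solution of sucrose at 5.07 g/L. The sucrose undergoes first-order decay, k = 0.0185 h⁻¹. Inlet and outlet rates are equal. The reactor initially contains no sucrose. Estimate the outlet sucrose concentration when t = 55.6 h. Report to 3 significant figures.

2.28 g/L

Accumulation = in − out − consumed: V dC/dt = Q C_in − Q C − k V C.
dC/dt = (Q/V) C_in − (Q/V + k) C; effective rate a = Q/V + k = 0.019353 + 0.0185 = 0.037853 h⁻¹.
C_ss = Q C_in/(Q + kV) = 2.5921 g/L; C(t) = C_ss + (C₀ − C_ss) e^(−a t).
C(55.6) = 2.5921 + (-2.5921)·e^(−0.037853·55.6) = 2.5921 + (-2.5921)·0.12189 = 2.2761 g/L.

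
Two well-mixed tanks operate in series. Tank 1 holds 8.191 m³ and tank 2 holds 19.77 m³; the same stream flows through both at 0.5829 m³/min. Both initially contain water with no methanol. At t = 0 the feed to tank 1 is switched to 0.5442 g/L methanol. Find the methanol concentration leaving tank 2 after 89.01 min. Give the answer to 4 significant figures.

0.4775 g/L

Each tank obeys Vᵢ dCᵢ/dt = Q(Cᵢ₋₁ − Cᵢ), so τᵢ = Vᵢ/Q.
τ₁ = 8.191/0.5829 = 14.0522 min; τ₂ = 19.77/0.5829 = 33.9166 min.
Solving the cascade with C₁(0)=C₂(0)=0 gives C₂(t) = C_in[1 − (τ₁ e^(−t/τ₁) − τ₂ e^(−t/τ₂))/(τ₁ − τ₂)].
At t = 89.01: e^(−t/τ₁) = 0.00177446, e^(−t/τ₂) = 0.0724849.
C₂ = 0.5442·[1 − (14.0522·0.00177446 − 33.9166·0.0724849)/(-19.8645)] = 0.5442·0.877494 = 0.477532 g/L.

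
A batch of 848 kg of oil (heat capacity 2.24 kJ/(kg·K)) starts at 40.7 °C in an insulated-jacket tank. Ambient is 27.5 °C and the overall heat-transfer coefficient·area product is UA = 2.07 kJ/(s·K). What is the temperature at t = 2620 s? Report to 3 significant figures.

28.3 °C

Lumped-capacitance energy balance: M c_p dT/dt = UA(T_amb − T).
dT/dt = (T_ss − T)/τ with T_ss = T_amb = 27.500 °C, τ = M c_p/UA = 848·2.24/2.07 = 917.64 s.
Integrating: T(t) = T_ss + (T₀ − T_ss) e^(−t/τ).
T(2620) = 27.500 + (13.200)·0.057548 = 28.260 °C.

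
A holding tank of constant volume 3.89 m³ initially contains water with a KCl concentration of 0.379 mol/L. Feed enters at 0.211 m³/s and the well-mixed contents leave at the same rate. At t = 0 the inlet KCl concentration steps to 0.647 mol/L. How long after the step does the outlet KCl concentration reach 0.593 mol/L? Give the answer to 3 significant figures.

Accumulation = in − out for the solute gives V dC/dt = Q(C_in − C), so τ = V/Q = 18.436 s.
C(t) = C_in + (C₀ − C_in) e^(−t/τ). Set C = 0.593 and solve for t:
e^(−t/τ) = (C − C_in)/(C₀ − C_in) = (0.593 − 0.647)/(0.379 − 0.647) = 0.20149
t = −τ ln(…) = 18.436 × 1.6020 = 29.535 s.

29.5 s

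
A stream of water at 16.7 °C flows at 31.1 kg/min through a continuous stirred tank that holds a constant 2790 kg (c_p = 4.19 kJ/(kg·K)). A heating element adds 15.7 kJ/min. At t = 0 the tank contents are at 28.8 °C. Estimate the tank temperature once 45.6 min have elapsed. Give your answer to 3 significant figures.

Unsteady energy balance on the tank contents: M c_p dT/dt = ṁ c_p (T_in − T) + 15.7.
τ = M/ṁ = 89.711 min; T_ss = T_in + Q̇/(ṁ c_p) = 16.7 + 15.7/(31.1·4.19) = 16.820 °C.
This is linear first-order; T(t) = T_ss + (T₀ − T_ss) e^(−t/τ).
T(45.6) = 16.820 + (11.980)·e^(−45.6/89.711) = 16.820 + (11.980)·0.60152 = 24.026 °C.

24.0 °C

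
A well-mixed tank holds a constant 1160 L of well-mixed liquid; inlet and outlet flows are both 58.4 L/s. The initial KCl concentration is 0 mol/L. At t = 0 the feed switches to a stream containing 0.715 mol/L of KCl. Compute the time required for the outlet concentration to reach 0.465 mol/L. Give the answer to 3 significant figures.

Transient balance on the dissolved component: V dC/dt = Q(C_in − C), so τ = V/Q = 19.863 s.
C(t) = C_in + (C₀ − C_in) e^(−t/τ). Set C = 0.465 and solve for t:
e^(−t/τ) = (C − C_in)/(C₀ − C_in) = (0.465 − 0.715)/(0 − 0.715) = 0.34965
t = −τ ln(…) = 19.863 × 1.0508 = 20.872 s.

20.9 s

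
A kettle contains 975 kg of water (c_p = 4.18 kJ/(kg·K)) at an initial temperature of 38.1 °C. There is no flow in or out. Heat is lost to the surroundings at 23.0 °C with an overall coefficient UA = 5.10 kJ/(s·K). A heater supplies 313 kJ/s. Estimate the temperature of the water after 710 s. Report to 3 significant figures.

Lumped-capacitance energy balance: M c_p dT/dt = UA(T_amb − T) + Q̇.
dT/dt = (T_ss − T)/τ with T_ss = T_amb + Q̇/UA = 23.0 + 313/5.10 = 84.373 °C, τ = M c_p/UA = 975·4.18/5.10 = 799.12 s.
This is linear first-order; T(t) = T_ss + (T₀ − T_ss) e^(−t/τ).
T(710) = 84.373 + (-46.273)·0.41128 = 65.342 °C.

65.3 °C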